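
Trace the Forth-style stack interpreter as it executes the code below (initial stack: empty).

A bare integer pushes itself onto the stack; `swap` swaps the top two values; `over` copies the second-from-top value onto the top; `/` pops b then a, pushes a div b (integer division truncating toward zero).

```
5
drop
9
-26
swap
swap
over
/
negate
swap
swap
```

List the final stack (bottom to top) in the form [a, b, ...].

5      : 5
drop   : (empty)
9      : 9
-26    : 9 -26
swap   : -26 9
swap   : 9 -26
over   : 9 -26 9
/      : 9 -2
negate : 9 2
swap   : 2 9
swap   : 9 2

[9, 2]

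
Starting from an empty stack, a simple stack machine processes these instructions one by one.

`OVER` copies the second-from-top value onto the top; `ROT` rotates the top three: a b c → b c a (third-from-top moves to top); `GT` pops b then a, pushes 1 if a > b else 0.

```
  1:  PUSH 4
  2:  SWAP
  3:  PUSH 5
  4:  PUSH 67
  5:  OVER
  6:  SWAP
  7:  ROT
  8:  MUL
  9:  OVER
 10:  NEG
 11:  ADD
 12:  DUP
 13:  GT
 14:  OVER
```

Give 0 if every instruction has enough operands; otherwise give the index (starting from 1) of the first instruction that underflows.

2

PUSH 4 -> 4
SWAP  — needs 2 operands, stack has 1 → underflow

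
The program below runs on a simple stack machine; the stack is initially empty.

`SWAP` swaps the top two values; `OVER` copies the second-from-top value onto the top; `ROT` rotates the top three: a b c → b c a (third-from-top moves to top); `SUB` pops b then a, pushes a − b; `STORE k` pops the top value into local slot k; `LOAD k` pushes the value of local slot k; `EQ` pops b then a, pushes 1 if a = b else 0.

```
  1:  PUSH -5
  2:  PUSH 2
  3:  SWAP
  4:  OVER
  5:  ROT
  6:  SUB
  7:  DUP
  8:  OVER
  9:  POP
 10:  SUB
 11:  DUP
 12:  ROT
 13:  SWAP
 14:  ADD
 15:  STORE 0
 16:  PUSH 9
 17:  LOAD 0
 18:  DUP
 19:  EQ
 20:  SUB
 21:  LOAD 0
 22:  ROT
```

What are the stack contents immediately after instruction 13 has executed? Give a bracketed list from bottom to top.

PUSH -5  [-5]
PUSH 2   [-5, 2]
SWAP     [2, -5]
OVER     [2, -5, 2]
ROT      [-5, 2, 2]
SUB      [-5, 0]
DUP      [-5, 0, 0]
OVER     [-5, 0, 0, 0]
POP      [-5, 0, 0]
SUB      [-5, 0]
DUP      [-5, 0, 0]
ROT      [0, 0, -5]
SWAP     [0, -5, 0]

[0, -5, 0]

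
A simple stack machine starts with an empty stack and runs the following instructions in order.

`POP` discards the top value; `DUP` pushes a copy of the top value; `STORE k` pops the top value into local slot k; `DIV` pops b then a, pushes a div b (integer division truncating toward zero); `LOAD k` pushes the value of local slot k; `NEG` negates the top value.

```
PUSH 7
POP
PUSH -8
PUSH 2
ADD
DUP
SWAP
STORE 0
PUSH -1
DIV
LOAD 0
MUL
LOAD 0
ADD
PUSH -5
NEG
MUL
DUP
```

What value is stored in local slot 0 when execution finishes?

-6

PUSH 7  → 7
POP     → (empty)
PUSH -8 → -8
PUSH 2  → -8 2
ADD     → -6
DUP     → -6 -6
SWAP    → -6 -6
STORE 0 → -6
PUSH -1 → -6 -1
DIV     → 6
LOAD 0  → 6 -6
MUL     → -36
LOAD 0  → -36 -6
ADD     → -42
PUSH -5 → -42 -5
NEG     → -42 5
MUL     → -210
DUP     → -210 -210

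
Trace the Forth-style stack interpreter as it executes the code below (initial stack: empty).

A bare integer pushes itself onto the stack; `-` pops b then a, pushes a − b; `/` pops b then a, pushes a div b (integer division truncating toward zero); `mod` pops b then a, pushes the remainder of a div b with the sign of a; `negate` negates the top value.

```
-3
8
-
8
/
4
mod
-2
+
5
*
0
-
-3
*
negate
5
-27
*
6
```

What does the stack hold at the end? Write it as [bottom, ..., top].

-3     : [-3]
8      : [-3, 8]
-      : [-11]
8      : [-11, 8]
/      : [-1]
4      : [-1, 4]
mod    : [-1]
-2     : [-1, -2]
+      : [-3]
5      : [-3, 5]
*      : [-15]
0      : [-15, 0]
-      : [-15]
-3     : [-15, -3]
*      : [45]
negate : [-45]
5      : [-45, 5]
-27    : [-45, 5, -27]
*      : [-45, -135]
6      : [-45, -135, 6]

[-45, -135, 6]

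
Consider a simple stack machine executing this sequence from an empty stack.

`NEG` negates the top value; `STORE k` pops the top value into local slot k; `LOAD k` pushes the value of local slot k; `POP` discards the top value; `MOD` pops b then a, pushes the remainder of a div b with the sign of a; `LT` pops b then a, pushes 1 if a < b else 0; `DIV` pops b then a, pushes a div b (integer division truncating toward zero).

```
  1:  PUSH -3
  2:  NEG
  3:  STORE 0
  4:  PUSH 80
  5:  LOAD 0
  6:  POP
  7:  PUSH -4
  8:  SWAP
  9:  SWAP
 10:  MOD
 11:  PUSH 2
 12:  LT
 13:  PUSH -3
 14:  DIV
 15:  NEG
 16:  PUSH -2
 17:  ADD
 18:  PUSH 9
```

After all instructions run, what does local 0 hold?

PUSH -3 -> [-3]
NEG     -> [3]
STORE 0 -> []
PUSH 80 -> [80]
LOAD 0  -> [80, 3]
POP     -> [80]
PUSH -4 -> [80, -4]
SWAP    -> [-4, 80]
SWAP    -> [80, -4]
MOD     -> [0]
PUSH 2  -> [0, 2]
LT      -> [1]
PUSH -3 -> [1, -3]
DIV     -> [0]
NEG     -> [0]
PUSH -2 -> [0, -2]
ADD     -> [-2]
PUSH 9  -> [-2, 9]

3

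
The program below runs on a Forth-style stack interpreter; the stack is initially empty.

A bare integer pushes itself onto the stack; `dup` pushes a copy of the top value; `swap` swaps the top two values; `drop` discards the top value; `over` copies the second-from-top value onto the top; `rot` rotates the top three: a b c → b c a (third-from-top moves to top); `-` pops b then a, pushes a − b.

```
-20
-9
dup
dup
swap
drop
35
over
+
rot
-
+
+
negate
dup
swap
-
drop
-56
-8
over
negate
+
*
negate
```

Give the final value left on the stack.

-20     -20
-9      -20 -9
dup     -20 -9 -9
dup     -20 -9 -9 -9
swap    -20 -9 -9 -9
drop    -20 -9 -9
35      -20 -9 -9 35
over    -20 -9 -9 35 -9
+       -20 -9 -9 26
rot     -20 -9 26 -9
-       -20 -9 35
+       -20 26
+       6
negate  -6
dup     -6 -6
swap    -6 -6
-       0
drop    (empty)
-56     -56
-8      -56 -8
over    -56 -8 -56
negate  -56 -8 56
+       -56 48
*       -2688
negate  2688

2688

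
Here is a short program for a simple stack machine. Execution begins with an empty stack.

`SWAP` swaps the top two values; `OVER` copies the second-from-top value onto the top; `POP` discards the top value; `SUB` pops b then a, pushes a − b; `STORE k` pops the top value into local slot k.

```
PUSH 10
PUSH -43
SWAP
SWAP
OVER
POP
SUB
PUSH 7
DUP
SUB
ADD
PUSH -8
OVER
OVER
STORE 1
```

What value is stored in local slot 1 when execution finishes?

PUSH 10   10
PUSH -43  10 -43
SWAP      -43 10
SWAP      10 -43
OVER      10 -43 10
POP       10 -43
SUB       53
PUSH 7    53 7
DUP       53 7 7
SUB       53 0
ADD       53
PUSH -8   53 -8
OVER      53 -8 53
OVER      53 -8 53 -8
STORE 1   53 -8 53

-8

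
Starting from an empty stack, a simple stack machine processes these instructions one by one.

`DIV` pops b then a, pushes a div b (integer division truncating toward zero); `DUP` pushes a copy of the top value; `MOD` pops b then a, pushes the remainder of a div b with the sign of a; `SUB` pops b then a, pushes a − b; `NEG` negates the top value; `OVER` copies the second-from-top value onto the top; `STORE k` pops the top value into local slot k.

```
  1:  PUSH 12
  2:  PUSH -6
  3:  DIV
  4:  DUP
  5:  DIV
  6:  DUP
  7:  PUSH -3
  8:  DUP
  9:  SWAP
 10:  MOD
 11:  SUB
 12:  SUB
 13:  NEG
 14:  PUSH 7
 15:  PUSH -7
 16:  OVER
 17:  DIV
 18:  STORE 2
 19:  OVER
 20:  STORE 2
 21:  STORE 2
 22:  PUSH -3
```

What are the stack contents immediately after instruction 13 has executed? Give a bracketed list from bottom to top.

PUSH 12 : [12]
PUSH -6 : [12, -6]
DIV     : [-2]
DUP     : [-2, -2]
DIV     : [1]
DUP     : [1, 1]
PUSH -3 : [1, 1, -3]
DUP     : [1, 1, -3, -3]
SWAP    : [1, 1, -3, -3]
MOD     : [1, 1, 0]
SUB     : [1, 1]
SUB     : [0]
NEG     : [0]

[0]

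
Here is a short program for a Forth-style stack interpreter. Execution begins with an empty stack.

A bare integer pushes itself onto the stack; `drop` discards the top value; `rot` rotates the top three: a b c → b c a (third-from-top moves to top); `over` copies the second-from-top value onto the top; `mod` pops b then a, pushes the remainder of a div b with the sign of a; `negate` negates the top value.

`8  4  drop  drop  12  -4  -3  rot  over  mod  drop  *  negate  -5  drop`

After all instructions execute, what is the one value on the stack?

8      : 8
4      : 8 4
drop   : 8
drop   : (empty)
12     : 12
-4     : 12 -4
-3     : 12 -4 -3
rot    : -4 -3 12
over   : -4 -3 12 -3
mod    : -4 -3 0
drop   : -4 -3
*      : 12
negate : -12
-5     : -12 -5
drop   : -12

-12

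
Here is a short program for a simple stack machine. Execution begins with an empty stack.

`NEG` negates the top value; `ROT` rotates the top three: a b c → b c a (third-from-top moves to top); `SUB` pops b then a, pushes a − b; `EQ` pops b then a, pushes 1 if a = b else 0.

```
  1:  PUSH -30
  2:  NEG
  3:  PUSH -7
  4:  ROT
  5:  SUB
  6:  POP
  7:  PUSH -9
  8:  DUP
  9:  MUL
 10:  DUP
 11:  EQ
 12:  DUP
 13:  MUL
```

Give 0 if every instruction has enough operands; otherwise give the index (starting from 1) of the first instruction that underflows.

PUSH -30 : -30
NEG      : 30
PUSH -7  : 30 -7
ROT  — needs 3 operands, stack has 2 → underflow

4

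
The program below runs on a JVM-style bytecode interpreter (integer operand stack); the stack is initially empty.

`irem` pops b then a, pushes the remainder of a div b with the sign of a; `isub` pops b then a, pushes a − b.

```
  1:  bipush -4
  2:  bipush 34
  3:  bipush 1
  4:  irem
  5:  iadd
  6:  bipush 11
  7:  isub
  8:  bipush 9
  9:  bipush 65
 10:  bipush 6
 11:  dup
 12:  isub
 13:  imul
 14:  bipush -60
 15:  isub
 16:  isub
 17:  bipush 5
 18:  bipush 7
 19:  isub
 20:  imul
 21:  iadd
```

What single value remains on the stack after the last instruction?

bipush -4  → -4
bipush 34  → -4 34
bipush 1   → -4 34 1
irem       → -4 0
iadd       → -4
bipush 11  → -4 11
isub       → -15
bipush 9   → -15 9
bipush 65  → -15 9 65
bipush 6   → -15 9 65 6
dup        → -15 9 65 6 6
isub       → -15 9 65 0
imul       → -15 9 0
bipush -60 → -15 9 0 -60
isub       → -15 9 60
isub       → -15 -51
bipush 5   → -15 -51 5
bipush 7   → -15 -51 5 7
isub       → -15 -51 -2
imul       → -15 102
iadd       → 87

87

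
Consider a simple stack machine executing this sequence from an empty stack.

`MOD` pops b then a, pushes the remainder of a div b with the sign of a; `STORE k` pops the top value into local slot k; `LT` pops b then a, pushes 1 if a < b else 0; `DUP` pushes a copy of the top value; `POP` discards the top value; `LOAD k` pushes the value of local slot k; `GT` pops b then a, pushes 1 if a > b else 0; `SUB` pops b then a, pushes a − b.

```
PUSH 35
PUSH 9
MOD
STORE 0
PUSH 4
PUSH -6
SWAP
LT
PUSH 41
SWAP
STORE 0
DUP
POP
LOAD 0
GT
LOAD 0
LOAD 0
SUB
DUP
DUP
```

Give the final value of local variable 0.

1

PUSH 35  35
PUSH 9   35 9
MOD      8
STORE 0  (empty)
PUSH 4   4
PUSH -6  4 -6
SWAP     -6 4
LT       1
PUSH 41  1 41
SWAP     41 1
STORE 0  41
DUP      41 41
POP      41
LOAD 0   41 1
GT       1
LOAD 0   1 1
LOAD 0   1 1 1
SUB      1 0
DUP      1 0 0
DUP      1 0 0 0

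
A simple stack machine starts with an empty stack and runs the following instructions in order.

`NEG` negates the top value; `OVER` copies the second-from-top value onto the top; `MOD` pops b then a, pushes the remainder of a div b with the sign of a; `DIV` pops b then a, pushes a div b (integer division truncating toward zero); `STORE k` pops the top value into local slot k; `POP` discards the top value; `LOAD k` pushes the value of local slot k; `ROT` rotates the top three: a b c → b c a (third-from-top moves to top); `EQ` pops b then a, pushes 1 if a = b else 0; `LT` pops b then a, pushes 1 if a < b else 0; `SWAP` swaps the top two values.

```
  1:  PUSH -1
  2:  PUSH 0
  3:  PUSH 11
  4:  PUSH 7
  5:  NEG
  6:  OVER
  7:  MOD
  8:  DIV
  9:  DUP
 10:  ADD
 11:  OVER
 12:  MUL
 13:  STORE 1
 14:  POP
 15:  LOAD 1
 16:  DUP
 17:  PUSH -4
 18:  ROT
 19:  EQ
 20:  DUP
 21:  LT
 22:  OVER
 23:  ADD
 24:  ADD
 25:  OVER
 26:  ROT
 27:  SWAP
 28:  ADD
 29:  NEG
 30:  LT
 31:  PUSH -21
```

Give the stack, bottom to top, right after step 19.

[-1, 0, 0]

PUSH -1  [-1]
PUSH 0   [-1, 0]
PUSH 11  [-1, 0, 11]
PUSH 7   [-1, 0, 11, 7]
NEG      [-1, 0, 11, -7]
OVER     [-1, 0, 11, -7, 11]
MOD      [-1, 0, 11, -7]
DIV      [-1, 0, -1]
DUP      [-1, 0, -1, -1]
ADD      [-1, 0, -2]
OVER     [-1, 0, -2, 0]
MUL      [-1, 0, 0]
STORE 1  [-1, 0]
POP      [-1]
LOAD 1   [-1, 0]
DUP      [-1, 0, 0]
PUSH -4  [-1, 0, 0, -4]
ROT      [-1, 0, -4, 0]
EQ       [-1, 0, 0]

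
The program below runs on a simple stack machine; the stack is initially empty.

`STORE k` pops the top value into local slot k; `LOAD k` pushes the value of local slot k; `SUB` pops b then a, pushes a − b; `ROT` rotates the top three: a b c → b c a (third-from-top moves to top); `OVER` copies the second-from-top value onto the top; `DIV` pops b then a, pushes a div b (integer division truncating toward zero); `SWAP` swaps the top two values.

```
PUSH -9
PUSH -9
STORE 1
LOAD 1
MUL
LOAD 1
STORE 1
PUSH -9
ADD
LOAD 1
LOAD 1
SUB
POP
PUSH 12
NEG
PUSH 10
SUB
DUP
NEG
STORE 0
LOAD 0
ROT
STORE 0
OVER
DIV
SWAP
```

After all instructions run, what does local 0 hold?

PUSH -9 : -9
PUSH -9 : -9 -9
STORE 1 : -9
LOAD 1  : -9 -9
MUL     : 81
LOAD 1  : 81 -9
STORE 1 : 81
PUSH -9 : 81 -9
ADD     : 72
LOAD 1  : 72 -9
LOAD 1  : 72 -9 -9
SUB     : 72 0
POP     : 72
PUSH 12 : 72 12
NEG     : 72 -12
PUSH 10 : 72 -12 10
SUB     : 72 -22
DUP     : 72 -22 -22
NEG     : 72 -22 22
STORE 0 : 72 -22
LOAD 0  : 72 -22 22
ROT     : -22 22 72
STORE 0 : -22 22
OVER    : -22 22 -22
DIV     : -22 -1
SWAP    : -1 -22

72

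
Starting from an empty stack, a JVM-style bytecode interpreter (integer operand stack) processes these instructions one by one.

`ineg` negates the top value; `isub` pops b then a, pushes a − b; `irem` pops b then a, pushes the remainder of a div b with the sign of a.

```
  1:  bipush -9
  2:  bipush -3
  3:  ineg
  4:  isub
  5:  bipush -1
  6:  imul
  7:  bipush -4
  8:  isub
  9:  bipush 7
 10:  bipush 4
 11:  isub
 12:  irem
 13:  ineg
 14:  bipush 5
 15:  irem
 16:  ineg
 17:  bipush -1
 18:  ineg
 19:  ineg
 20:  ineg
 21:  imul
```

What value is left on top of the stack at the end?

bipush -9 → [-9]
bipush -3 → [-9, -3]
ineg      → [-9, 3]
isub      → [-12]
bipush -1 → [-12, -1]
imul      → [12]
bipush -4 → [12, -4]
isub      → [16]
bipush 7  → [16, 7]
bipush 4  → [16, 7, 4]
isub      → [16, 3]
irem      → [1]
ineg      → [-1]
bipush 5  → [-1, 5]
irem      → [-1]
ineg      → [1]
bipush -1 → [1, -1]
ineg      → [1, 1]
ineg      → [1, -1]
ineg      → [1, 1]
imul      → [1]

1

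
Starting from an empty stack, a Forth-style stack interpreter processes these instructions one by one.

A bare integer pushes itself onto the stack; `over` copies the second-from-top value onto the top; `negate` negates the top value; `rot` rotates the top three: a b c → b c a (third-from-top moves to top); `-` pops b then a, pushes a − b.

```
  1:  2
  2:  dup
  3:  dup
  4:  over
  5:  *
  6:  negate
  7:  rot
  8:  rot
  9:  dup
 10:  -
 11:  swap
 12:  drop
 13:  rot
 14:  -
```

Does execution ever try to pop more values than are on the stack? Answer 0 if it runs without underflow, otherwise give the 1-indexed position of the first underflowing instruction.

2      -> [2]
dup    -> [2, 2]
dup    -> [2, 2, 2]
over   -> [2, 2, 2, 2]
*      -> [2, 2, 4]
negate -> [2, 2, -4]
rot    -> [2, -4, 2]
rot    -> [-4, 2, 2]
dup    -> [-4, 2, 2, 2]
-      -> [-4, 2, 0]
swap   -> [-4, 0, 2]
drop   -> [-4, 0]
rot  — needs 3 operands, stack has 2 → underflow

13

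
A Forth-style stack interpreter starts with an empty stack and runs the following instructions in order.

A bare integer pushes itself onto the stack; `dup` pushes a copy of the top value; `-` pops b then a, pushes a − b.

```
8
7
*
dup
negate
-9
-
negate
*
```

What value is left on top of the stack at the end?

8       [8]
7       [8, 7]
*       [56]
dup     [56, 56]
negate  [56, -56]
-9      [56, -56, -9]
-       [56, -47]
negate  [56, 47]
*       [2632]

2632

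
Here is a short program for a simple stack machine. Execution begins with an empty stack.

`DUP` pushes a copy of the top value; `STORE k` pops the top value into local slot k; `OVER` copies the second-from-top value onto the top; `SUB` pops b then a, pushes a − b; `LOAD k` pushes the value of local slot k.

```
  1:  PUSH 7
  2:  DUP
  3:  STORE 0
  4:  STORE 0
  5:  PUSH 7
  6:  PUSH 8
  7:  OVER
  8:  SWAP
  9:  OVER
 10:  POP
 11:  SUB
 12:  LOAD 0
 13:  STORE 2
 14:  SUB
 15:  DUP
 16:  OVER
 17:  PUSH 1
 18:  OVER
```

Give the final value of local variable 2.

PUSH 7  -> [7]
DUP     -> [7, 7]
STORE 0 -> [7]
STORE 0 -> []
PUSH 7  -> [7]
PUSH 8  -> [7, 8]
OVER    -> [7, 8, 7]
SWAP    -> [7, 7, 8]
OVER    -> [7, 7, 8, 7]
POP     -> [7, 7, 8]
SUB     -> [7, -1]
LOAD 0  -> [7, -1, 7]
STORE 2 -> [7, -1]
SUB     -> [8]
DUP     -> [8, 8]
OVER    -> [8, 8, 8]
PUSH 1  -> [8, 8, 8, 1]
OVER    -> [8, 8, 8, 1, 8]

7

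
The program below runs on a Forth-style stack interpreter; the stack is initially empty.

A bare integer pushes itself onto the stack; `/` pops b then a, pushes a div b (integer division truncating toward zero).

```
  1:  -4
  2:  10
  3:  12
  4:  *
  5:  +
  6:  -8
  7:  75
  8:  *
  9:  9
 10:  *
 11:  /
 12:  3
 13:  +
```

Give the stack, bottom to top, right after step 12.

-4  -4
10  -4 10
12  -4 10 12
*   -4 120
+   116
-8  116 -8
75  116 -8 75
*   116 -600
9   116 -600 9
*   116 -5400
/   0
3   0 3

[0, 3]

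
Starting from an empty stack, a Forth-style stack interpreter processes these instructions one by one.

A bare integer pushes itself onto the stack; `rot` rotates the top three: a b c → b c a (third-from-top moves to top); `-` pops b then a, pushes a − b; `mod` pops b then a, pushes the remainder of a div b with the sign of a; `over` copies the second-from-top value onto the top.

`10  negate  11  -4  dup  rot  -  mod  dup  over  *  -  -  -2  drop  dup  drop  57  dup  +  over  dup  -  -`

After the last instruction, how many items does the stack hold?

2

10      [10]
negate  [-10]
11      [-10, 11]
-4      [-10, 11, -4]
dup     [-10, 11, -4, -4]
rot     [-10, -4, -4, 11]
-       [-10, -4, -15]
mod     [-10, -4]
dup     [-10, -4, -4]
over    [-10, -4, -4, -4]
*       [-10, -4, 16]
-       [-10, -20]
-       [10]
-2      [10, -2]
drop    [10]
dup     [10, 10]
drop    [10]
57      [10, 57]
dup     [10, 57, 57]
+       [10, 114]
over    [10, 114, 10]
dup     [10, 114, 10, 10]
-       [10, 114, 0]
-       [10, 114]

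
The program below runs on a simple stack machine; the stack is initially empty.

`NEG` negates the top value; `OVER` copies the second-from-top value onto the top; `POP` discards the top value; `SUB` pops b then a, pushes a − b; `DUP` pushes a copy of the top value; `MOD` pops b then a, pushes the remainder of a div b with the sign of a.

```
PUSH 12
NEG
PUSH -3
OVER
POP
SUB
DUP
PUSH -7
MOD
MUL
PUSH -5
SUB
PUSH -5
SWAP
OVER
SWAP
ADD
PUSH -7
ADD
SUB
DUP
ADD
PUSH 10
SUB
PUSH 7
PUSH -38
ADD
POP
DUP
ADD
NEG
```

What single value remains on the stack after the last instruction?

84

PUSH 12   [12]
NEG       [-12]
PUSH -3   [-12, -3]
OVER      [-12, -3, -12]
POP       [-12, -3]
SUB       [-9]
DUP       [-9, -9]
PUSH -7   [-9, -9, -7]
MOD       [-9, -2]
MUL       [18]
PUSH -5   [18, -5]
SUB       [23]
PUSH -5   [23, -5]
SWAP      [-5, 23]
OVER      [-5, 23, -5]
SWAP      [-5, -5, 23]
ADD       [-5, 18]
PUSH -7   [-5, 18, -7]
ADD       [-5, 11]
SUB       [-16]
DUP       [-16, -16]
ADD       [-32]
PUSH 10   [-32, 10]
SUB       [-42]
PUSH 7    [-42, 7]
PUSH -38  [-42, 7, -38]
ADD       [-42, -31]
POP       [-42]
DUP       [-42, -42]
ADD       [-84]
NEG       [84]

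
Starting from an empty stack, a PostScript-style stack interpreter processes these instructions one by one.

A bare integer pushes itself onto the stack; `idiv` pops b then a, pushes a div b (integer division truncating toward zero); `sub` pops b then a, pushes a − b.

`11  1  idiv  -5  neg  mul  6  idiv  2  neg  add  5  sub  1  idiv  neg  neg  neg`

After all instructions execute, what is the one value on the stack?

-2

11   → [11]
1    → [11, 1]
idiv → [11]
-5   → [11, -5]
neg  → [11, 5]
mul  → [55]
6    → [55, 6]
idiv → [9]
2    → [9, 2]
neg  → [9, -2]
add  → [7]
5    → [7, 5]
sub  → [2]
1    → [2, 1]
idiv → [2]
neg  → [-2]
neg  → [2]
neg  → [-2]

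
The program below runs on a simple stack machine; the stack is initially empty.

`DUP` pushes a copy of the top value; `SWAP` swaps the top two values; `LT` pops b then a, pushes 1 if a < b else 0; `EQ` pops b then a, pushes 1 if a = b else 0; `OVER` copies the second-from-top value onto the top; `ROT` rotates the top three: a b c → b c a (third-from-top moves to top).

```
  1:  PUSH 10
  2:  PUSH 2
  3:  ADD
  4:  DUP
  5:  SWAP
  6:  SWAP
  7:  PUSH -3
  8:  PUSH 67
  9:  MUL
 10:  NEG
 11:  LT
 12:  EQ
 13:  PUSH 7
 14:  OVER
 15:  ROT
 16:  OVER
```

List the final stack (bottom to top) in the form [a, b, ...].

[7, 0, 0, 0]

PUSH 10  [10]
PUSH 2   [10, 2]
ADD      [12]
DUP      [12, 12]
SWAP     [12, 12]
SWAP     [12, 12]
PUSH -3  [12, 12, -3]
PUSH 67  [12, 12, -3, 67]
MUL      [12, 12, -201]
NEG      [12, 12, 201]
LT       [12, 1]
EQ       [0]
PUSH 7   [0, 7]
OVER     [0, 7, 0]
ROT      [7, 0, 0]
OVER     [7, 0, 0, 0]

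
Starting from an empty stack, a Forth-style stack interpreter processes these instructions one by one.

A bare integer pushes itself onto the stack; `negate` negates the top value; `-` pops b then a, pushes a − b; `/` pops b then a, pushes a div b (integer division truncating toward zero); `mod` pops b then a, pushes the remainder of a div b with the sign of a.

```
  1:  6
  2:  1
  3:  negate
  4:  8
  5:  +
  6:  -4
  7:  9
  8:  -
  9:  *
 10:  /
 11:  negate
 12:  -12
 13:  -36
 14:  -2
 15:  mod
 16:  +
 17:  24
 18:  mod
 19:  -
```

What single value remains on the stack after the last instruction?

12

6       6
1       6 1
negate  6 -1
8       6 -1 8
+       6 7
-4      6 7 -4
9       6 7 -4 9
-       6 7 -13
*       6 -91
/       0
negate  0
-12     0 -12
-36     0 -12 -36
-2      0 -12 -36 -2
mod     0 -12 0
+       0 -12
24      0 -12 24
mod     0 -12
-       12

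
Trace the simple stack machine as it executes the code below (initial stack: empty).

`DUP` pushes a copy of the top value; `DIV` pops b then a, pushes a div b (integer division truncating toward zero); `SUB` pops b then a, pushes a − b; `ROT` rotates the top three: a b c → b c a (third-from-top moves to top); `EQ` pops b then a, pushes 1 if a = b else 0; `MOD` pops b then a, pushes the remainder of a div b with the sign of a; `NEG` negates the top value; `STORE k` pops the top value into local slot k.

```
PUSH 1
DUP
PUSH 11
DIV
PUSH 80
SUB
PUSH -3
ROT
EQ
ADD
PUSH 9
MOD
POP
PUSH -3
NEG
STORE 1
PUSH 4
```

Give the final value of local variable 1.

3

PUSH 1  -> [1]
DUP     -> [1, 1]
PUSH 11 -> [1, 1, 11]
DIV     -> [1, 0]
PUSH 80 -> [1, 0, 80]
SUB     -> [1, -80]
PUSH -3 -> [1, -80, -3]
ROT     -> [-80, -3, 1]
EQ      -> [-80, 0]
ADD     -> [-80]
PUSH 9  -> [-80, 9]
MOD     -> [-8]
POP     -> []
PUSH -3 -> [-3]
NEG     -> [3]
STORE 1 -> []
PUSH 4  -> [4]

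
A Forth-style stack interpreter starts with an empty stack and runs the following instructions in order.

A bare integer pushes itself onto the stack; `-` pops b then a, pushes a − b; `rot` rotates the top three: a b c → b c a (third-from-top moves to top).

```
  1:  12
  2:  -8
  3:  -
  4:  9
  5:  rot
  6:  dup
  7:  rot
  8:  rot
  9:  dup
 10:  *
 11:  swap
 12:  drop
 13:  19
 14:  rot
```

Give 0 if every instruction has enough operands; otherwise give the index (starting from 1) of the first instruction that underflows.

12 -> 12
-8 -> 12 -8
-  -> 20
9  -> 20 9
rot  — needs 3 operands, stack has 2 → underflow

5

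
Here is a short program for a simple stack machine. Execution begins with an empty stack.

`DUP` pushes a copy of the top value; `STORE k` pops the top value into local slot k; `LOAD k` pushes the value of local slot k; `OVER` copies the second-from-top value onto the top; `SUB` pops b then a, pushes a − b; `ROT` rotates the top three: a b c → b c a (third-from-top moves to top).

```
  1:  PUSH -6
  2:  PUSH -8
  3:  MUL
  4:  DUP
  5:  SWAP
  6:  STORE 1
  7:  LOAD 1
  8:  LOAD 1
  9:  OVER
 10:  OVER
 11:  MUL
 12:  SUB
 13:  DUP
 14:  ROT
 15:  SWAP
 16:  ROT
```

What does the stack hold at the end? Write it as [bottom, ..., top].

PUSH -6 → -6
PUSH -8 → -6 -8
MUL     → 48
DUP     → 48 48
SWAP    → 48 48
STORE 1 → 48
LOAD 1  → 48 48
LOAD 1  → 48 48 48
OVER    → 48 48 48 48
OVER    → 48 48 48 48 48
MUL     → 48 48 48 2304
SUB     → 48 48 -2256
DUP     → 48 48 -2256 -2256
ROT     → 48 -2256 -2256 48
SWAP    → 48 -2256 48 -2256
ROT     → 48 48 -2256 -2256

[48, 48, -2256, -2256]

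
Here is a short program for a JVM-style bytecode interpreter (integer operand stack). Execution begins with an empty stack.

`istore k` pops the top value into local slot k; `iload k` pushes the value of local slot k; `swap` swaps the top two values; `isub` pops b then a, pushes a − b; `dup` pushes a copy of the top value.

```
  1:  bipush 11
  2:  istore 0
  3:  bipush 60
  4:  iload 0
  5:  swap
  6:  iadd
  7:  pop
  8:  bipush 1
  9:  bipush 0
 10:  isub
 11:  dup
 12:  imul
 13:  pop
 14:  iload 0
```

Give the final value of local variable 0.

bipush 11 -> [11]
istore 0  -> []
bipush 60 -> [60]
iload 0   -> [60, 11]
swap      -> [11, 60]
iadd      -> [71]
pop       -> []
bipush 1  -> [1]
bipush 0  -> [1, 0]
isub      -> [1]
dup       -> [1, 1]
imul      -> [1]
pop       -> []
iload 0   -> [11]

11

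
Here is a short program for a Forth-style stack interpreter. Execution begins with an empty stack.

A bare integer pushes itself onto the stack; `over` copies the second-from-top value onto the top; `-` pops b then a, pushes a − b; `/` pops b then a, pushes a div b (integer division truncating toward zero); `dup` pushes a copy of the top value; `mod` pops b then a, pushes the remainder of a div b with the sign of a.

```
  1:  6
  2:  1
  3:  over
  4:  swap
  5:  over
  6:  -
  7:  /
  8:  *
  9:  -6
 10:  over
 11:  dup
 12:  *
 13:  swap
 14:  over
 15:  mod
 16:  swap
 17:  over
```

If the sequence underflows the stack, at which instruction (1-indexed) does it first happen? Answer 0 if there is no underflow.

6     6
1     6 1
over  6 1 6
swap  6 6 1
over  6 6 1 6
-     6 6 -5
/     6 -1
*     -6
-6    -6 -6
over  -6 -6 -6
dup   -6 -6 -6 -6
*     -6 -6 36
swap  -6 36 -6
over  -6 36 -6 36
mod   -6 36 -6
swap  -6 -6 36
over  -6 -6 36 -6

0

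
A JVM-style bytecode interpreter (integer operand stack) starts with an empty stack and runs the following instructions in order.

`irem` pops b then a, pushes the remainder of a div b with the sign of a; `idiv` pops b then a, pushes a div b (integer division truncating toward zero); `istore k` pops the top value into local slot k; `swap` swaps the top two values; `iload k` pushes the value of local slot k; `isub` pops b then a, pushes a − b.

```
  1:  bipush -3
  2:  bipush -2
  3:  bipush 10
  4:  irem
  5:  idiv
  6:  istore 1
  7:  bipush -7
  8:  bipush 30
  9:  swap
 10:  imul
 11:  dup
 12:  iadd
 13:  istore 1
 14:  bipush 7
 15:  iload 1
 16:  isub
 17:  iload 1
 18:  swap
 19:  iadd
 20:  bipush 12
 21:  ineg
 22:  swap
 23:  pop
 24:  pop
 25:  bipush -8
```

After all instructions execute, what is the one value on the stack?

-8

bipush -3  -3
bipush -2  -3 -2
bipush 10  -3 -2 10
irem       -3 -2
idiv       1
istore 1   (empty)
bipush -7  -7
bipush 30  -7 30
swap       30 -7
imul       -210
dup        -210 -210
iadd       -420
istore 1   (empty)
bipush 7   7
iload 1    7 -420
isub       427
iload 1    427 -420
swap       -420 427
iadd       7
bipush 12  7 12
ineg       7 -12
swap       -12 7
pop        -12
pop        (empty)
bipush -8  -8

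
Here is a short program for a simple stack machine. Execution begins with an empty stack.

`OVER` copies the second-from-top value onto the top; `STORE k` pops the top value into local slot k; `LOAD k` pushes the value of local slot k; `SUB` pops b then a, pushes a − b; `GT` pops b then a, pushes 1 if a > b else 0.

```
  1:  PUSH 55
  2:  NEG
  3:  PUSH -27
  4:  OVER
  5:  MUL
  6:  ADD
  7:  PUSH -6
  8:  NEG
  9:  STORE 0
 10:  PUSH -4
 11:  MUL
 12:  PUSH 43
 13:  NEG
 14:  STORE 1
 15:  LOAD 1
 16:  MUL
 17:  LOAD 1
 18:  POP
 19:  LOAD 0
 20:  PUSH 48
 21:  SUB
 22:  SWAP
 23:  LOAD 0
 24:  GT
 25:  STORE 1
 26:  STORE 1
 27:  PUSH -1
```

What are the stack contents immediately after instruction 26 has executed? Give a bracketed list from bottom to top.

[]

PUSH 55  → [55]
NEG      → [-55]
PUSH -27 → [-55, -27]
OVER     → [-55, -27, -55]
MUL      → [-55, 1485]
ADD      → [1430]
PUSH -6  → [1430, -6]
NEG      → [1430, 6]
STORE 0  → [1430]
PUSH -4  → [1430, -4]
MUL      → [-5720]
PUSH 43  → [-5720, 43]
NEG      → [-5720, -43]
STORE 1  → [-5720]
LOAD 1   → [-5720, -43]
MUL      → [245960]
LOAD 1   → [245960, -43]
POP      → [245960]
LOAD 0   → [245960, 6]
PUSH 48  → [245960, 6, 48]
SUB      → [245960, -42]
SWAP     → [-42, 245960]
LOAD 0   → [-42, 245960, 6]
GT       → [-42, 1]
STORE 1  → [-42]
STORE 1  → []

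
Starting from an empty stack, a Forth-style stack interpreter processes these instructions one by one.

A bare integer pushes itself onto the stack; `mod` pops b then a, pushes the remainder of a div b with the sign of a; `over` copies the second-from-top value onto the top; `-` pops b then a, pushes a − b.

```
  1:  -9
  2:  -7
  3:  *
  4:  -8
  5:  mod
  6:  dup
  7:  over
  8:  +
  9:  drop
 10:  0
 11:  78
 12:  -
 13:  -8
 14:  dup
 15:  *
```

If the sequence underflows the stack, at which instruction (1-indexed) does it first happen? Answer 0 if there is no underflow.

-9    [-9]
-7    [-9, -7]
*     [63]
-8    [63, -8]
mod   [7]
dup   [7, 7]
over  [7, 7, 7]
+     [7, 14]
drop  [7]
0     [7, 0]
78    [7, 0, 78]
-     [7, -78]
-8    [7, -78, -8]
dup   [7, -78, -8, -8]
*     [7, -78, 64]

0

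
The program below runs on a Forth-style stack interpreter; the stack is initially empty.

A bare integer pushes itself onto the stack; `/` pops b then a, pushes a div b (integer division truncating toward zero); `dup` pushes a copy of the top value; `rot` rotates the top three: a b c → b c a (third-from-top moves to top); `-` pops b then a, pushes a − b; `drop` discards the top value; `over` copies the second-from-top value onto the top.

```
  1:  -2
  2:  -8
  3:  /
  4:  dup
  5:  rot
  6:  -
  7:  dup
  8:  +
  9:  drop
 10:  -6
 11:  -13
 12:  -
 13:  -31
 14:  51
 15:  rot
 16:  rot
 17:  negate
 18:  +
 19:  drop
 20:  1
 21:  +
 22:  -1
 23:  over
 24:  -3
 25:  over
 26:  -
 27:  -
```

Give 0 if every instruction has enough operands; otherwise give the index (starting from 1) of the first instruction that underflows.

-2   -2
-8   -2 -8
/    0
dup  0 0
rot  — needs 3 operands, stack has 2 → underflow

5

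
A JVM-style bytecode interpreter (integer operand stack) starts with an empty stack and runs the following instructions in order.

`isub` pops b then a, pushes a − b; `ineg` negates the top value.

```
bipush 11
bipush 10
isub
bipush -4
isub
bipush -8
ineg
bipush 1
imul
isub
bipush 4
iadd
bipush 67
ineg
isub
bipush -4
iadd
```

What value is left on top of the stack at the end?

bipush 11 → 11
bipush 10 → 11 10
isub      → 1
bipush -4 → 1 -4
isub      → 5
bipush -8 → 5 -8
ineg      → 5 8
bipush 1  → 5 8 1
imul      → 5 8
isub      → -3
bipush 4  → -3 4
iadd      → 1
bipush 67 → 1 67
ineg      → 1 -67
isub      → 68
bipush -4 → 68 -4
iadd      → 64

64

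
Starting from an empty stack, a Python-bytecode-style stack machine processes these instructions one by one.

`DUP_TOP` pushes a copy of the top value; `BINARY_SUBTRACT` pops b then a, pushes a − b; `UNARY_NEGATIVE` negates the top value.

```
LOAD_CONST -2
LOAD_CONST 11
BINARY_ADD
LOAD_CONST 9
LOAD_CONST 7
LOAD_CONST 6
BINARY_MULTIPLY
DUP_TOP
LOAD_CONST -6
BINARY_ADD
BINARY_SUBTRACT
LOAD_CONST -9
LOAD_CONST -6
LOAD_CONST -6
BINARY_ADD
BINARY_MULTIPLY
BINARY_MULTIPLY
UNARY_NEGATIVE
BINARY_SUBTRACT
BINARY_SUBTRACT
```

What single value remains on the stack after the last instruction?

-648

LOAD_CONST -2    [-2]
LOAD_CONST 11    [-2, 11]
BINARY_ADD       [9]
LOAD_CONST 9     [9, 9]
LOAD_CONST 7     [9, 9, 7]
LOAD_CONST 6     [9, 9, 7, 6]
BINARY_MULTIPLY  [9, 9, 42]
DUP_TOP          [9, 9, 42, 42]
LOAD_CONST -6    [9, 9, 42, 42, -6]
BINARY_ADD       [9, 9, 42, 36]
BINARY_SUBTRACT  [9, 9, 6]
LOAD_CONST -9    [9, 9, 6, -9]
LOAD_CONST -6    [9, 9, 6, -9, -6]
LOAD_CONST -6    [9, 9, 6, -9, -6, -6]
BINARY_ADD       [9, 9, 6, -9, -12]
BINARY_MULTIPLY  [9, 9, 6, 108]
BINARY_MULTIPLY  [9, 9, 648]
UNARY_NEGATIVE   [9, 9, -648]
BINARY_SUBTRACT  [9, 657]
BINARY_SUBTRACT  [-648]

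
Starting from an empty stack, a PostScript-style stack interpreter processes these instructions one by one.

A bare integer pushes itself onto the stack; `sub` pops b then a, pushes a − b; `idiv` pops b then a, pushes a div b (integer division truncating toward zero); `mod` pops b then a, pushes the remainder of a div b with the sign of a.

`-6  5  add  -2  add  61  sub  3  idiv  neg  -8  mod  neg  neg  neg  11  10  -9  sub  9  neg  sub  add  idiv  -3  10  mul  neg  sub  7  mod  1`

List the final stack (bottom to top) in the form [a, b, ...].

-6   → [-6]
5    → [-6, 5]
add  → [-1]
-2   → [-1, -2]
add  → [-3]
61   → [-3, 61]
sub  → [-64]
3    → [-64, 3]
idiv → [-21]
neg  → [21]
-8   → [21, -8]
mod  → [5]
neg  → [-5]
neg  → [5]
neg  → [-5]
11   → [-5, 11]
10   → [-5, 11, 10]
-9   → [-5, 11, 10, -9]
sub  → [-5, 11, 19]
9    → [-5, 11, 19, 9]
neg  → [-5, 11, 19, -9]
sub  → [-5, 11, 28]
add  → [-5, 39]
idiv → [0]
-3   → [0, -3]
10   → [0, -3, 10]
mul  → [0, -30]
neg  → [0, 30]
sub  → [-30]
7    → [-30, 7]
mod  → [-2]
1    → [-2, 1]

[-2, 1]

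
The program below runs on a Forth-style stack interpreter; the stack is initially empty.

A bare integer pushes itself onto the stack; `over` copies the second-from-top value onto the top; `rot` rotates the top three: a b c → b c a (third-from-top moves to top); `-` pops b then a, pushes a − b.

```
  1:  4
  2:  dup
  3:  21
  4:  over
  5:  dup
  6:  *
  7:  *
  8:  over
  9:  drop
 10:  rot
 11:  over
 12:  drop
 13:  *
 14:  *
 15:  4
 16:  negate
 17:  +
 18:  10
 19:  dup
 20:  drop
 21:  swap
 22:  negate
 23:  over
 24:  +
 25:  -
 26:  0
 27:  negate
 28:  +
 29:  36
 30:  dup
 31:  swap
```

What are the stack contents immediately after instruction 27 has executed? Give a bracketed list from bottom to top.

4       [4]
dup     [4, 4]
21      [4, 4, 21]
over    [4, 4, 21, 4]
dup     [4, 4, 21, 4, 4]
*       [4, 4, 21, 16]
*       [4, 4, 336]
over    [4, 4, 336, 4]
drop    [4, 4, 336]
rot     [4, 336, 4]
over    [4, 336, 4, 336]
drop    [4, 336, 4]
*       [4, 1344]
*       [5376]
4       [5376, 4]
negate  [5376, -4]
+       [5372]
10      [5372, 10]
dup     [5372, 10, 10]
drop    [5372, 10]
swap    [10, 5372]
negate  [10, -5372]
over    [10, -5372, 10]
+       [10, -5362]
-       [5372]
0       [5372, 0]
negate  [5372, 0]

[5372, 0]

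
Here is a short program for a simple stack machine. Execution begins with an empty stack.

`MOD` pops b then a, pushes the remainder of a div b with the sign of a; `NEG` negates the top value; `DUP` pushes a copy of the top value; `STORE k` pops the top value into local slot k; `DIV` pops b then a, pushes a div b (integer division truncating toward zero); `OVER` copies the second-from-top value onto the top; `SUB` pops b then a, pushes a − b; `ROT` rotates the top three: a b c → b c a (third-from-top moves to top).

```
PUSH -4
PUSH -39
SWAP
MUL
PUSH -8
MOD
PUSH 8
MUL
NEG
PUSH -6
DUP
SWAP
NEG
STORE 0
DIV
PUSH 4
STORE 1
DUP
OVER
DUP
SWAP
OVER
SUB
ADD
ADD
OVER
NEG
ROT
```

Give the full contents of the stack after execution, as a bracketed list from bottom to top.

[10, -5, 5]

PUSH -4  : [-4]
PUSH -39 : [-4, -39]
SWAP     : [-39, -4]
MUL      : [156]
PUSH -8  : [156, -8]
MOD      : [4]
PUSH 8   : [4, 8]
MUL      : [32]
NEG      : [-32]
PUSH -6  : [-32, -6]
DUP      : [-32, -6, -6]
SWAP     : [-32, -6, -6]
NEG      : [-32, -6, 6]
STORE 0  : [-32, -6]
DIV      : [5]
PUSH 4   : [5, 4]
STORE 1  : [5]
DUP      : [5, 5]
OVER     : [5, 5, 5]
DUP      : [5, 5, 5, 5]
SWAP     : [5, 5, 5, 5]
OVER     : [5, 5, 5, 5, 5]
SUB      : [5, 5, 5, 0]
ADD      : [5, 5, 5]
ADD      : [5, 10]
OVER     : [5, 10, 5]
NEG      : [5, 10, -5]
ROT      : [10, -5, 5]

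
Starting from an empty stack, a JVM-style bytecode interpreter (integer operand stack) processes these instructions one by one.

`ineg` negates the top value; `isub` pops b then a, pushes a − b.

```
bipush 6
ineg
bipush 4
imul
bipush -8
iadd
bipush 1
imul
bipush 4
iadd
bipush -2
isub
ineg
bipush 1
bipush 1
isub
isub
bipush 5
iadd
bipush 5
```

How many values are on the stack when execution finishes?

2

bipush 6   6
ineg       -6
bipush 4   -6 4
imul       -24
bipush -8  -24 -8
iadd       -32
bipush 1   -32 1
imul       -32
bipush 4   -32 4
iadd       -28
bipush -2  -28 -2
isub       -26
ineg       26
bipush 1   26 1
bipush 1   26 1 1
isub       26 0
isub       26
bipush 5   26 5
iadd       31
bipush 5   31 5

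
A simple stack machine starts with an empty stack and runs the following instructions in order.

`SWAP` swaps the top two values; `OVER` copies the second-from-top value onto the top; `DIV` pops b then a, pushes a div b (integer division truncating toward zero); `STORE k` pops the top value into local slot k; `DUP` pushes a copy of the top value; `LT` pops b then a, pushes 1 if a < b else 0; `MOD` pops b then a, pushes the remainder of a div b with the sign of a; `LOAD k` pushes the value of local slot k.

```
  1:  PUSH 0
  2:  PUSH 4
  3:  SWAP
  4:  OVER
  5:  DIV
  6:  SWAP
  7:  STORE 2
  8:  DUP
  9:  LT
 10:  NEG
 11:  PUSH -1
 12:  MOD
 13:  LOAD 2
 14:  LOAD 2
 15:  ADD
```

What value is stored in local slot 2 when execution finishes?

4

PUSH 0  -> [0]
PUSH 4  -> [0, 4]
SWAP    -> [4, 0]
OVER    -> [4, 0, 4]
DIV     -> [4, 0]
SWAP    -> [0, 4]
STORE 2 -> [0]
DUP     -> [0, 0]
LT      -> [0]
NEG     -> [0]
PUSH -1 -> [0, -1]
MOD     -> [0]
LOAD 2  -> [0, 4]
LOAD 2  -> [0, 4, 4]
ADD     -> [0, 8]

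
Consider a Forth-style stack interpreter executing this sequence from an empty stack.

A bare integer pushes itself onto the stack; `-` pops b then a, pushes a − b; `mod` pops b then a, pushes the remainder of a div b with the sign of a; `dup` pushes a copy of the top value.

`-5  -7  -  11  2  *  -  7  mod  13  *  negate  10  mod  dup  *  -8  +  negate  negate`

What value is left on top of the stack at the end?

56

-5     -> [-5]
-7     -> [-5, -7]
-      -> [2]
11     -> [2, 11]
2      -> [2, 11, 2]
*      -> [2, 22]
-      -> [-20]
7      -> [-20, 7]
mod    -> [-6]
13     -> [-6, 13]
*      -> [-78]
negate -> [78]
10     -> [78, 10]
mod    -> [8]
dup    -> [8, 8]
*      -> [64]
-8     -> [64, -8]
+      -> [56]
negate -> [-56]
negate -> [56]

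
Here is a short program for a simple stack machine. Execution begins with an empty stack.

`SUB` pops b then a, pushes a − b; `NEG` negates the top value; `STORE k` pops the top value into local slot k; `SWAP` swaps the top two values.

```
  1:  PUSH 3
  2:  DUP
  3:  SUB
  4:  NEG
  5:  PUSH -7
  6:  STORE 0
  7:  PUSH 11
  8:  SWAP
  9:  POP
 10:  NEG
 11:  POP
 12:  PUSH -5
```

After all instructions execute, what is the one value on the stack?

PUSH 3  -> 3
DUP     -> 3 3
SUB     -> 0
NEG     -> 0
PUSH -7 -> 0 -7
STORE 0 -> 0
PUSH 11 -> 0 11
SWAP    -> 11 0
POP     -> 11
NEG     -> -11
POP     -> (empty)
PUSH -5 -> -5

-5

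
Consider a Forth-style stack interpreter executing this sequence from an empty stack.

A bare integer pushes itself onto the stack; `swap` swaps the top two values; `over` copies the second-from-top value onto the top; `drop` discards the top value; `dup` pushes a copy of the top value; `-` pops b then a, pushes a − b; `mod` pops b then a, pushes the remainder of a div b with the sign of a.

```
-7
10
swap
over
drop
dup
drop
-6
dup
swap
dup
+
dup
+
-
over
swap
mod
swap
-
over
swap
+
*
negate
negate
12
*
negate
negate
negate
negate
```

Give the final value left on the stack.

1200

-7      [-7]
10      [-7, 10]
swap    [10, -7]
over    [10, -7, 10]
drop    [10, -7]
dup     [10, -7, -7]
drop    [10, -7]
-6      [10, -7, -6]
dup     [10, -7, -6, -6]
swap    [10, -7, -6, -6]
dup     [10, -7, -6, -6, -6]
+       [10, -7, -6, -12]
dup     [10, -7, -6, -12, -12]
+       [10, -7, -6, -24]
-       [10, -7, 18]
over    [10, -7, 18, -7]
swap    [10, -7, -7, 18]
mod     [10, -7, -7]
swap    [10, -7, -7]
-       [10, 0]
over    [10, 0, 10]
swap    [10, 10, 0]
+       [10, 10]
*       [100]
negate  [-100]
negate  [100]
12      [100, 12]
*       [1200]
negate  [-1200]
negate  [1200]
negate  [-1200]
negate  [1200]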